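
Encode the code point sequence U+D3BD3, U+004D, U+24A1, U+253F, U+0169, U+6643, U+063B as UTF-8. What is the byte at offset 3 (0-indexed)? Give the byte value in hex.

U+D3BD3 → 4-byte form F3 93 AF 93 at offsets 0–3.
Offset 3 falls in char 1's range; it's byte 4 of F3 93 AF 93 = 0x93.

0x93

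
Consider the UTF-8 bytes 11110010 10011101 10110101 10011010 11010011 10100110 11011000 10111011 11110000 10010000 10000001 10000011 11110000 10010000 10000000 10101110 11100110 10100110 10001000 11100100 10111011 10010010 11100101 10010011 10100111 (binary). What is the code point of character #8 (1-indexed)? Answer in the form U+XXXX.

Offset 0: leading byte 0xF2 = 11110010 → 4-byte char #1 = F2 9D B5 9A.
Offset 4: leading byte 0xD3 = 11010011 → 2-byte char #2 = D3 A6.
Offset 6: leading byte 0xD8 = 11011000 → 2-byte char #3 = D8 BB.
Offset 8: leading byte 0xF0 = 11110000 → 4-byte char #4 = F0 90 81 83.
Offset 12: leading byte 0xF0 = 11110000 → 4-byte char #5 = F0 90 80 AE.
Offset 16: leading byte 0xE6 = 11100110 → 3-byte char #6 = E6 A6 88.
Offset 19: leading byte 0xE4 = 11100100 → 3-byte char #7 = E4 BB 92.
Offset 22: leading byte 0xE5 = 11100101 → 3-byte char #8 = E5 93 A7.
Leading byte 0xE5 = 11100101 matches 1110xxxx → 3-byte sequence.
Byte 1: 0xE5 = 11100101, payload 0101 (4 bits).
Byte 2: 0x93 = 10010011 (10xxxxxx ✓), payload 010011.
Byte 3: 0xA7 = 10100111 (10xxxxxx ✓), payload 100111.
Concatenate: 0101010011100111 = 0x54E7 (16 bits → U+54E7).

U+54E7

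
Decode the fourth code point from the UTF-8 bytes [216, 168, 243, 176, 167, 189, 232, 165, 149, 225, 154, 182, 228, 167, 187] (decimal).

Offset 0: leading byte 0xD8 = 11011000 → 2-byte char #1 = D8 A8.
Offset 2: leading byte 0xF3 = 11110011 → 4-byte char #2 = F3 B0 A7 BD.
Offset 6: leading byte 0xE8 = 11101000 → 3-byte char #3 = E8 A5 95.
Offset 9: leading byte 0xE1 = 11100001 → 3-byte char #4 = E1 9A B6.
Leading byte 0xE1 = 11100001 matches 1110xxxx → 3-byte sequence.
Byte 1: 0xE1 = 11100001, payload 0001 (4 bits).
Byte 2: 0x9A = 10011010 (10xxxxxx ✓), payload 011010.
Byte 3: 0xB6 = 10110110 (10xxxxxx ✓), payload 110110.
Concatenate: 0001011010110110 = 0x16B6 (16 bits → U+16B6).

U+16B6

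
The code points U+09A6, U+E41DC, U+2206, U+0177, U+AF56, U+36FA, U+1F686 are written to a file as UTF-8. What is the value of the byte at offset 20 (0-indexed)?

U+09A6 → 3-byte form E0 A6 A6 at offsets 0–2.
U+E41DC → 4-byte form F3 A4 87 9C at offsets 3–6.
U+2206 → 3-byte form E2 88 86 at offsets 7–9.
U+0177 → 2-byte form C5 B7 at offsets 10–11.
U+AF56 → 3-byte form EA BD 96 at offsets 12–14.
U+36FA → 3-byte form E3 9B BA at offsets 15–17.
U+1F686 → 4-byte form F0 9F 9A 86 at offsets 18–21.
Offset 20 falls in char 7's range; it's byte 3 of F0 9F 9A 86 = 0x9A.

0x9A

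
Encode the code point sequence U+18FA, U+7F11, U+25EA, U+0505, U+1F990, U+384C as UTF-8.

E1 A3 BA E7 BC 91 E2 97 AA D4 85 F0 9F A6 90 E3 A1 8C

U+18FA: 3-byte form → E1 A3 BA.
U+7F11: 3-byte form → E7 BC 91.
U+25EA: 3-byte form → E2 97 AA.
U+0505: 2-byte form → D4 85.
U+1F990: 4-byte form → F0 9F A6 90.
U+384C: 3-byte form → E3 A1 8C.
Concatenated (18 bytes): E1 A3 BA E7 BC 91 E2 97 AA D4 85 F0 9F A6 90 E3 A1 8C.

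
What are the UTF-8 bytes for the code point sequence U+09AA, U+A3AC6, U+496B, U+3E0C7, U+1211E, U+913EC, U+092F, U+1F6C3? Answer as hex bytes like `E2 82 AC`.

E0 A6 AA F2 A3 AB 86 E4 A5 AB F0 BE 83 87 F0 92 84 9E F2 91 8F AC E0 A4 AF F0 9F 9B 83

U+09AA: 3-byte form → E0 A6 AA.
U+A3AC6: 4-byte form → F2 A3 AB 86.
U+496B: 3-byte form → E4 A5 AB.
U+3E0C7: 4-byte form → F0 BE 83 87.
U+1211E: 4-byte form → F0 92 84 9E.
U+913EC: 4-byte form → F2 91 8F AC.
U+092F: 3-byte form → E0 A4 AF.
U+1F6C3: 4-byte form → F0 9F 9B 83.
Concatenated (29 bytes): E0 A6 AA F2 A3 AB 86 E4 A5 AB F0 BE 83 87 F0 92 84 9E F2 91 8F AC E0 A4 AF F0 9F 9B 83.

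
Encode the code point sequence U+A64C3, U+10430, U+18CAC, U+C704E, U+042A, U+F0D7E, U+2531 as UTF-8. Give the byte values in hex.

F2 A6 93 83 F0 90 90 B0 F0 98 B2 AC F3 87 81 8E D0 AA F3 B0 B5 BE E2 94 B1

U+A64C3: 4-byte form → F2 A6 93 83.
U+10430: 4-byte form → F0 90 90 B0.
U+18CAC: 4-byte form → F0 98 B2 AC.
U+C704E: 4-byte form → F3 87 81 8E.
U+042A: 2-byte form → D0 AA.
U+F0D7E: 4-byte form → F3 B0 B5 BE.
U+2531: 3-byte form → E2 94 B1.
Concatenated (25 bytes): F2 A6 93 83 F0 90 90 B0 F0 98 B2 AC F3 87 81 8E D0 AA F3 B0 B5 BE E2 94 B1.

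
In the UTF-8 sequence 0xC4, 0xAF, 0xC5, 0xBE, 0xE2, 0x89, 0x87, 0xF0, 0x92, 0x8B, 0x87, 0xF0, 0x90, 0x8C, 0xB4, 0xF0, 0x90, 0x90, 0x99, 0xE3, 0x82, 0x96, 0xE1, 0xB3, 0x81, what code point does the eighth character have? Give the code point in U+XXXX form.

U+1CC1

Offset 0: leading byte 0xC4 = 11000100 → 2-byte char #1 = C4 AF.
Offset 2: leading byte 0xC5 = 11000101 → 2-byte char #2 = C5 BE.
Offset 4: leading byte 0xE2 = 11100010 → 3-byte char #3 = E2 89 87.
Offset 7: leading byte 0xF0 = 11110000 → 4-byte char #4 = F0 92 8B 87.
Offset 11: leading byte 0xF0 = 11110000 → 4-byte char #5 = F0 90 8C B4.
Offset 15: leading byte 0xF0 = 11110000 → 4-byte char #6 = F0 90 90 99.
Offset 19: leading byte 0xE3 = 11100011 → 3-byte char #7 = E3 82 96.
Offset 22: leading byte 0xE1 = 11100001 → 3-byte char #8 = E1 B3 81.
Leading byte 0xE1 = 11100001 matches 1110xxxx → 3-byte sequence.
Byte 1: 0xE1 = 11100001, payload 0001 (4 bits).
Byte 2: 0xB3 = 10110011 (10xxxxxx ✓), payload 110011.
Byte 3: 0x81 = 10000001 (10xxxxxx ✓), payload 000001.
Concatenate: 0001110011000001 = 0x1CC1 (16 bits → U+1CC1).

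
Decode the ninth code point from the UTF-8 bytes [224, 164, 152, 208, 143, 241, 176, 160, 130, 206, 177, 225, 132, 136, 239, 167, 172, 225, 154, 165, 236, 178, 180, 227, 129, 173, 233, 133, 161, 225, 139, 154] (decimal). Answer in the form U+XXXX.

U+306D

Offset 0: leading byte 0xE0 = 11100000 → 3-byte char #1 = E0 A4 98.
Offset 3: leading byte 0xD0 = 11010000 → 2-byte char #2 = D0 8F.
Offset 5: leading byte 0xF1 = 11110001 → 4-byte char #3 = F1 B0 A0 82.
Offset 9: leading byte 0xCE = 11001110 → 2-byte char #4 = CE B1.
Offset 11: leading byte 0xE1 = 11100001 → 3-byte char #5 = E1 84 88.
Offset 14: leading byte 0xEF = 11101111 → 3-byte char #6 = EF A7 AC.
Offset 17: leading byte 0xE1 = 11100001 → 3-byte char #7 = E1 9A A5.
Offset 20: leading byte 0xEC = 11101100 → 3-byte char #8 = EC B2 B4.
Offset 23: leading byte 0xE3 = 11100011 → 3-byte char #9 = E3 81 AD.
Leading byte 0xE3 = 11100011 matches 1110xxxx → 3-byte sequence.
Byte 1: 0xE3 = 11100011, payload 0011 (4 bits).
Byte 2: 0x81 = 10000001 (10xxxxxx ✓), payload 000001.
Byte 3: 0xAD = 10101101 (10xxxxxx ✓), payload 101101.
Concatenate: 0011000001101101 = 0x306D (16 bits → U+306D).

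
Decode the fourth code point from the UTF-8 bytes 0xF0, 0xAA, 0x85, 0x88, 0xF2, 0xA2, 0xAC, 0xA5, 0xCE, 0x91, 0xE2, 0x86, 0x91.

Offset 0: leading byte 0xF0 = 11110000 → 4-byte char #1 = F0 AA 85 88.
Offset 4: leading byte 0xF2 = 11110010 → 4-byte char #2 = F2 A2 AC A5.
Offset 8: leading byte 0xCE = 11001110 → 2-byte char #3 = CE 91.
Offset 10: leading byte 0xE2 = 11100010 → 3-byte char #4 = E2 86 91.
Leading byte 0xE2 = 11100010 matches 1110xxxx → 3-byte sequence.
Byte 1: 0xE2 = 11100010, payload 0010 (4 bits).
Byte 2: 0x86 = 10000110 (10xxxxxx ✓), payload 000110.
Byte 3: 0x91 = 10010001 (10xxxxxx ✓), payload 010001.
Concatenate: 0010000110010001 = 0x2191 (16 bits → U+2191).

U+2191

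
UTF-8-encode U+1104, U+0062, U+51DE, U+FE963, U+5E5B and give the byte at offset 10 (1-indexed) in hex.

0xA5

1-indexed offset 10 is 0-indexed offset 9.
U+1104 → 3-byte form E1 84 84 at offsets 0–2.
U+0062 → 1-byte form 62 at offsets 3–3.
U+51DE → 3-byte form E5 87 9E at offsets 4–6.
U+FE963 → 4-byte form F3 BE A5 A3 at offsets 7–10.
Offset 9 falls in char 4's range; it's byte 3 of F3 BE A5 A3 = 0xA5.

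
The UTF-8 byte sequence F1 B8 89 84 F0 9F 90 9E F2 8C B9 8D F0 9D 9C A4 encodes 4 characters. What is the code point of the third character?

Offset 0: leading byte 0xF1 = 11110001 → 4-byte char #1 = F1 B8 89 84.
Offset 4: leading byte 0xF0 = 11110000 → 4-byte char #2 = F0 9F 90 9E.
Offset 8: leading byte 0xF2 = 11110010 → 4-byte char #3 = F2 8C B9 8D.
Leading byte 0xF2 = 11110010 matches 11110xxx → 4-byte sequence.
Byte 1: 0xF2 = 11110010, payload 010 (3 bits).
Byte 2: 0x8C = 10001100 (10xxxxxx ✓), payload 001100.
Byte 3: 0xB9 = 10111001 (10xxxxxx ✓), payload 111001.
Byte 4: 0x8D = 10001101 (10xxxxxx ✓), payload 001101.
Concatenate: 010001100111001001101 = 0x8CE4D (21 bits → U+8CE4D).

U+8CE4D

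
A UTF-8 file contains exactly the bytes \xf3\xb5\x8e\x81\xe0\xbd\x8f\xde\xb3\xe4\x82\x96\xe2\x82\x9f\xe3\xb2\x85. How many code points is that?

6

Byte at offset 0: 0xF3 = 11110011 → 4-byte char (#1). Advance 4.
Byte at offset 4: 0xE0 = 11100000 → 3-byte char (#2). Advance 3.
Byte at offset 7: 0xDE = 11011110 → 2-byte char (#3). Advance 2.
Byte at offset 9: 0xE4 = 11100100 → 3-byte char (#4). Advance 3.
Byte at offset 12: 0xE2 = 11100010 → 3-byte char (#5). Advance 3.
Byte at offset 15: 0xE3 = 11100011 → 3-byte char (#6). Advance 3.
Reached end at offset 18 after 6 code points.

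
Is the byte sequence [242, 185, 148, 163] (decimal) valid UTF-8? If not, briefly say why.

valid

Leading byte 0xF2 = 11110010 → 4-byte form.
Continuation bytes 0xB9=10111001, 0x94=10010100, 0xA3=10100011 all match 10xxxxxx.
Decoded value 0xB9523 is ≥ 0x10000 (shortest form) and not a surrogate.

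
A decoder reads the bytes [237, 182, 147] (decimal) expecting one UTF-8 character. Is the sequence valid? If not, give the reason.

invalid (encodes a surrogate (U+D800–U+DFFF))

Structurally a 3-byte sequence; payload = 0xDD93.
But 0xDD93 is in U+D800–U+DFFF, the surrogate range. Surrogates are not Unicode scalar values and are forbidden in UTF-8.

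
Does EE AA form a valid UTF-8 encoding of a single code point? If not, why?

invalid (sequence truncated)

Leading byte 0xEE = 11101110 → 3-byte form, but only 2 bytes are present.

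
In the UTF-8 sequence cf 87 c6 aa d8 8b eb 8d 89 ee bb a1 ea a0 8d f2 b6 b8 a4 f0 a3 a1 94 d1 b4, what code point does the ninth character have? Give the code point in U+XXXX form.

Offset 0: leading byte 0xCF = 11001111 → 2-byte char #1 = CF 87.
Offset 2: leading byte 0xC6 = 11000110 → 2-byte char #2 = C6 AA.
Offset 4: leading byte 0xD8 = 11011000 → 2-byte char #3 = D8 8B.
Offset 6: leading byte 0xEB = 11101011 → 3-byte char #4 = EB 8D 89.
Offset 9: leading byte 0xEE = 11101110 → 3-byte char #5 = EE BB A1.
Offset 12: leading byte 0xEA = 11101010 → 3-byte char #6 = EA A0 8D.
Offset 15: leading byte 0xF2 = 11110010 → 4-byte char #7 = F2 B6 B8 A4.
Offset 19: leading byte 0xF0 = 11110000 → 4-byte char #8 = F0 A3 A1 94.
Offset 23: leading byte 0xD1 = 11010001 → 2-byte char #9 = D1 B4.
Leading byte 0xD1 = 11010001 matches 110xxxxx → 2-byte sequence.
Byte 1: 0xD1 = 11010001, payload 10001 (5 bits).
Byte 2: 0xB4 = 10110100 (10xxxxxx ✓), payload 110100.
Concatenate: 10001110100 = 0x474 (11 bits → U+0474).

U+0474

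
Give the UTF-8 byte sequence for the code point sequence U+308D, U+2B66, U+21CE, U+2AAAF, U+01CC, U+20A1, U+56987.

U+308D: 3-byte form → E3 82 8D.
U+2B66: 3-byte form → E2 AD A6.
U+21CE: 3-byte form → E2 87 8E.
U+2AAAF: 4-byte form → F0 AA AA AF.
U+01CC: 2-byte form → C7 8C.
U+20A1: 3-byte form → E2 82 A1.
U+56987: 4-byte form → F1 96 A6 87.
Concatenated (22 bytes): E3 82 8D E2 AD A6 E2 87 8E F0 AA AA AF C7 8C E2 82 A1 F1 96 A6 87.

E3 82 8D E2 AD A6 E2 87 8E F0 AA AA AF C7 8C E2 82 A1 F1 96 A6 87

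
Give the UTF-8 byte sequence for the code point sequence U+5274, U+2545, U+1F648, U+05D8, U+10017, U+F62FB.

E5 89 B4 E2 95 85 F0 9F 99 88 D7 98 F0 90 80 97 F3 B6 8B BB

U+5274: 3-byte form → E5 89 B4.
U+2545: 3-byte form → E2 95 85.
U+1F648: 4-byte form → F0 9F 99 88.
U+05D8: 2-byte form → D7 98.
U+10017: 4-byte form → F0 90 80 97.
U+F62FB: 4-byte form → F3 B6 8B BB.
Concatenated (20 bytes): E5 89 B4 E2 95 85 F0 9F 99 88 D7 98 F0 90 80 97 F3 B6 8B BB.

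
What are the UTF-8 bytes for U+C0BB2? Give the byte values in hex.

U+C0BB2 = 0xC0BB2 = 789426 decimal. In range U+10000–U+10FFFF → 4-byte form: 11110xxx 10xxxxxx 10xxxxxx 10xxxxxx.
Binary (21 bits): 011000000101110110010.
Split 3+6+6+6: 011 | 000000 | 101110 | 110010.
Byte 1: 11110011 = 0xF3.
Byte 2: 10000000 = 0x80.
Byte 3: 10101110 = 0xAE.
Byte 4: 10110010 = 0xB2.

F3 80 AE B2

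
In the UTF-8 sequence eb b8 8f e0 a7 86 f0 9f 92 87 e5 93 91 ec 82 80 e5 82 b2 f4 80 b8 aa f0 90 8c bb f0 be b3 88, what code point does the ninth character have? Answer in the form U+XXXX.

Offset 0: leading byte 0xEB = 11101011 → 3-byte char #1 = EB B8 8F.
Offset 3: leading byte 0xE0 = 11100000 → 3-byte char #2 = E0 A7 86.
Offset 6: leading byte 0xF0 = 11110000 → 4-byte char #3 = F0 9F 92 87.
Offset 10: leading byte 0xE5 = 11100101 → 3-byte char #4 = E5 93 91.
Offset 13: leading byte 0xEC = 11101100 → 3-byte char #5 = EC 82 80.
Offset 16: leading byte 0xE5 = 11100101 → 3-byte char #6 = E5 82 B2.
Offset 19: leading byte 0xF4 = 11110100 → 4-byte char #7 = F4 80 B8 AA.
Offset 23: leading byte 0xF0 = 11110000 → 4-byte char #8 = F0 90 8C BB.
Offset 27: leading byte 0xF0 = 11110000 → 4-byte char #9 = F0 BE B3 88.
Leading byte 0xF0 = 11110000 matches 11110xxx → 4-byte sequence.
Byte 1: 0xF0 = 11110000, payload 000 (3 bits).
Byte 2: 0xBE = 10111110 (10xxxxxx ✓), payload 111110.
Byte 3: 0xB3 = 10110011 (10xxxxxx ✓), payload 110011.
Byte 4: 0x88 = 10001000 (10xxxxxx ✓), payload 001000.
Concatenate: 000111110110011001000 = 0x3ECC8 (21 bits → U+3ECC8).

U+3ECC8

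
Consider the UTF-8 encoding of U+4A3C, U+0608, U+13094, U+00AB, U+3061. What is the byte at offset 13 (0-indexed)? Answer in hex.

U+4A3C → 3-byte form E4 A8 BC at offsets 0–2.
U+0608 → 2-byte form D8 88 at offsets 3–4.
U+13094 → 4-byte form F0 93 82 94 at offsets 5–8.
U+00AB → 2-byte form C2 AB at offsets 9–10.
U+3061 → 3-byte form E3 81 A1 at offsets 11–13.
Offset 13 falls in char 5's range; it's byte 3 of E3 81 A1 = 0xA1.

0xA1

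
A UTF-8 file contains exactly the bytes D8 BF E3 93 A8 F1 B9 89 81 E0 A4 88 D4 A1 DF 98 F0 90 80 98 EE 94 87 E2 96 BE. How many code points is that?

Byte at offset 0: 0xD8 = 11011000 → 2-byte char (#1). Advance 2.
Byte at offset 2: 0xE3 = 11100011 → 3-byte char (#2). Advance 3.
Byte at offset 5: 0xF1 = 11110001 → 4-byte char (#3). Advance 4.
Byte at offset 9: 0xE0 = 11100000 → 3-byte char (#4). Advance 3.
Byte at offset 12: 0xD4 = 11010100 → 2-byte char (#5). Advance 2.
Byte at offset 14: 0xDF = 11011111 → 2-byte char (#6). Advance 2.
Byte at offset 16: 0xF0 = 11110000 → 4-byte char (#7). Advance 4.
Byte at offset 20: 0xEE = 11101110 → 3-byte char (#8). Advance 3.
Byte at offset 23: 0xE2 = 11100010 → 3-byte char (#9). Advance 3.
Reached end at offset 26 after 9 code points.

9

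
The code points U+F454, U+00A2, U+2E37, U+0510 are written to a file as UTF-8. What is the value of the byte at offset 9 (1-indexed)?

1-indexed offset 9 is 0-indexed offset 8.
U+F454 → 3-byte form EF 91 94 at offsets 0–2.
U+00A2 → 2-byte form C2 A2 at offsets 3–4.
U+2E37 → 3-byte form E2 B8 B7 at offsets 5–7.
U+0510 → 2-byte form D4 90 at offsets 8–9.
Offset 8 falls in char 4's range; it's byte 1 of D4 90 = 0xD4.

0xD4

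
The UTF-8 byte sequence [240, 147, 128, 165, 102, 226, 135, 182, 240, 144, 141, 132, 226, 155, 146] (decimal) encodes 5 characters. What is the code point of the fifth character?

Offset 0: leading byte 0xF0 = 11110000 → 4-byte char #1 = F0 93 80 A5.
Offset 4: leading byte 0x66 = 01100110 → 1-byte char #2 = 66.
Offset 5: leading byte 0xE2 = 11100010 → 3-byte char #3 = E2 87 B6.
Offset 8: leading byte 0xF0 = 11110000 → 4-byte char #4 = F0 90 8D 84.
Offset 12: leading byte 0xE2 = 11100010 → 3-byte char #5 = E2 9B 92.
Leading byte 0xE2 = 11100010 matches 1110xxxx → 3-byte sequence.
Byte 1: 0xE2 = 11100010, payload 0010 (4 bits).
Byte 2: 0x9B = 10011011 (10xxxxxx ✓), payload 011011.
Byte 3: 0x92 = 10010010 (10xxxxxx ✓), payload 010010.
Concatenate: 0010011011010010 = 0x26D2 (16 bits → U+26D2).

U+26D2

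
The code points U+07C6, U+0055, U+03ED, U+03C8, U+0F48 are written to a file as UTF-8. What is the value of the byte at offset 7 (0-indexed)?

0xE0

U+07C6 → 2-byte form DF 86 at offsets 0–1.
U+0055 → 1-byte form 55 at offsets 2–2.
U+03ED → 2-byte form CF AD at offsets 3–4.
U+03C8 → 2-byte form CF 88 at offsets 5–6.
U+0F48 → 3-byte form E0 BD 88 at offsets 7–9.
Offset 7 falls in char 5's range; it's byte 1 of E0 BD 88 = 0xE0.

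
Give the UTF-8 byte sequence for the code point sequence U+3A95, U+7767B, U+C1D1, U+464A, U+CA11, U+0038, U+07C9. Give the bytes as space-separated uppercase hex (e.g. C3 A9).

E3 AA 95 F1 B7 99 BB EC 87 91 E4 99 8A EC A8 91 38 DF 89

U+3A95: 3-byte form → E3 AA 95.
U+7767B: 4-byte form → F1 B7 99 BB.
U+C1D1: 3-byte form → EC 87 91.
U+464A: 3-byte form → E4 99 8A.
U+CA11: 3-byte form → EC A8 91.
U+0038: 1-byte form → 38.
U+07C9: 2-byte form → DF 89.
Concatenated (19 bytes): E3 AA 95 F1 B7 99 BB EC 87 91 E4 99 8A EC A8 91 38 DF 89.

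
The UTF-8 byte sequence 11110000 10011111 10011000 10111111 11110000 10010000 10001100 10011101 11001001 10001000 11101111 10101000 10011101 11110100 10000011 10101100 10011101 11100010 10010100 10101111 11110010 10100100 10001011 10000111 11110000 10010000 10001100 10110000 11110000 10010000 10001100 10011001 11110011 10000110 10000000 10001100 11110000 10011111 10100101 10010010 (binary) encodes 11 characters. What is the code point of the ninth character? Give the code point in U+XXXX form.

Offset 0: leading byte 0xF0 = 11110000 → 4-byte char #1 = F0 9F 98 BF.
Offset 4: leading byte 0xF0 = 11110000 → 4-byte char #2 = F0 90 8C 9D.
Offset 8: leading byte 0xC9 = 11001001 → 2-byte char #3 = C9 88.
Offset 10: leading byte 0xEF = 11101111 → 3-byte char #4 = EF A8 9D.
Offset 13: leading byte 0xF4 = 11110100 → 4-byte char #5 = F4 83 AC 9D.
Offset 17: leading byte 0xE2 = 11100010 → 3-byte char #6 = E2 94 AF.
Offset 20: leading byte 0xF2 = 11110010 → 4-byte char #7 = F2 A4 8B 87.
Offset 24: leading byte 0xF0 = 11110000 → 4-byte char #8 = F0 90 8C B0.
Offset 28: leading byte 0xF0 = 11110000 → 4-byte char #9 = F0 90 8C 99.
Leading byte 0xF0 = 11110000 matches 11110xxx → 4-byte sequence.
Byte 1: 0xF0 = 11110000, payload 000 (3 bits).
Byte 2: 0x90 = 10010000 (10xxxxxx ✓), payload 010000.
Byte 3: 0x8C = 10001100 (10xxxxxx ✓), payload 001100.
Byte 4: 0x99 = 10011001 (10xxxxxx ✓), payload 011001.
Concatenate: 000010000001100011001 = 0x10319 (21 bits → U+10319).

U+10319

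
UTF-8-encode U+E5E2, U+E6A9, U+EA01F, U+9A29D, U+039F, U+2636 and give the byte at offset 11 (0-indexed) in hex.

U+E5E2 → 3-byte form EE 97 A2 at offsets 0–2.
U+E6A9 → 3-byte form EE 9A A9 at offsets 3–5.
U+EA01F → 4-byte form F3 AA 80 9F at offsets 6–9.
U+9A29D → 4-byte form F2 9A 8A 9D at offsets 10–13.
Offset 11 falls in char 4's range; it's byte 2 of F2 9A 8A 9D = 0x9A.

0x9A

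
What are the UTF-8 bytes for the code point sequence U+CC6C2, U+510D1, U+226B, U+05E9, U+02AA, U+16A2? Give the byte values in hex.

U+CC6C2: 4-byte form → F3 8C 9B 82.
U+510D1: 4-byte form → F1 91 83 91.
U+226B: 3-byte form → E2 89 AB.
U+05E9: 2-byte form → D7 A9.
U+02AA: 2-byte form → CA AA.
U+16A2: 3-byte form → E1 9A A2.
Concatenated (18 bytes): F3 8C 9B 82 F1 91 83 91 E2 89 AB D7 A9 CA AA E1 9A A2.

F3 8C 9B 82 F1 91 83 91 E2 89 AB D7 A9 CA AA E1 9A A2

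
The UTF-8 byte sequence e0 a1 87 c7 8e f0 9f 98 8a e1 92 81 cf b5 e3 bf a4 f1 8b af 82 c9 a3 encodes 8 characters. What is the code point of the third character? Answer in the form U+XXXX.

Offset 0: leading byte 0xE0 = 11100000 → 3-byte char #1 = E0 A1 87.
Offset 3: leading byte 0xC7 = 11000111 → 2-byte char #2 = C7 8E.
Offset 5: leading byte 0xF0 = 11110000 → 4-byte char #3 = F0 9F 98 8A.
Leading byte 0xF0 = 11110000 matches 11110xxx → 4-byte sequence.
Byte 1: 0xF0 = 11110000, payload 000 (3 bits).
Byte 2: 0x9F = 10011111 (10xxxxxx ✓), payload 011111.
Byte 3: 0x98 = 10011000 (10xxxxxx ✓), payload 011000.
Byte 4: 0x8A = 10001010 (10xxxxxx ✓), payload 001010.
Concatenate: 000011111011000001010 = 0x1F60A (21 bits → U+1F60A).

U+1F60A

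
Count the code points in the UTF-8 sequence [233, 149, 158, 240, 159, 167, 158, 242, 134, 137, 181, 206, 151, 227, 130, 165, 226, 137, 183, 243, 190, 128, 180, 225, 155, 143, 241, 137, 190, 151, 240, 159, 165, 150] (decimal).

10

Byte at offset 0: 0xE9 = 11101001 → 3-byte char (#1). Advance 3.
Byte at offset 3: 0xF0 = 11110000 → 4-byte char (#2). Advance 4.
Byte at offset 7: 0xF2 = 11110010 → 4-byte char (#3). Advance 4.
Byte at offset 11: 0xCE = 11001110 → 2-byte char (#4). Advance 2.
Byte at offset 13: 0xE3 = 11100011 → 3-byte char (#5). Advance 3.
Byte at offset 16: 0xE2 = 11100010 → 3-byte char (#6). Advance 3.
Byte at offset 19: 0xF3 = 11110011 → 4-byte char (#7). Advance 4.
Byte at offset 23: 0xE1 = 11100001 → 3-byte char (#8). Advance 3.
Byte at offset 26: 0xF1 = 11110001 → 4-byte char (#9). Advance 4.
Byte at offset 30: 0xF0 = 11110000 → 4-byte char (#10). Advance 4.
Reached end at offset 34 after 10 code points.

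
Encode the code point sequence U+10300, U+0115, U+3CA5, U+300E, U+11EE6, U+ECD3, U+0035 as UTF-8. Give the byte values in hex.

F0 90 8C 80 C4 95 E3 B2 A5 E3 80 8E F0 91 BB A6 EE B3 93 35

U+10300: 4-byte form → F0 90 8C 80.
U+0115: 2-byte form → C4 95.
U+3CA5: 3-byte form → E3 B2 A5.
U+300E: 3-byte form → E3 80 8E.
U+11EE6: 4-byte form → F0 91 BB A6.
U+ECD3: 3-byte form → EE B3 93.
U+0035: 1-byte form → 35.
Concatenated (20 bytes): F0 90 8C 80 C4 95 E3 B2 A5 E3 80 8E F0 91 BB A6 EE B3 93 35.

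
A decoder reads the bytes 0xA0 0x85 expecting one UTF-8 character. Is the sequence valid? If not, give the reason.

invalid (continuation byte with no leading byte)

Byte 0xA0 = 10100000 has the form 10xxxxxx — a continuation byte — but there is no preceding leading byte.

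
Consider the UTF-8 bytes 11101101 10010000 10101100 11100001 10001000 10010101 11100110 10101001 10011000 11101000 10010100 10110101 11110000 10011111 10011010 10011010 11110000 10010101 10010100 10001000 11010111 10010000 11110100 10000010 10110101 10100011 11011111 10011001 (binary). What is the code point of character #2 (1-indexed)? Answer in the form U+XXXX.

Offset 0: leading byte 0xED = 11101101 → 3-byte char #1 = ED 90 AC.
Offset 3: leading byte 0xE1 = 11100001 → 3-byte char #2 = E1 88 95.
Leading byte 0xE1 = 11100001 matches 1110xxxx → 3-byte sequence.
Byte 1: 0xE1 = 11100001, payload 0001 (4 bits).
Byte 2: 0x88 = 10001000 (10xxxxxx ✓), payload 001000.
Byte 3: 0x95 = 10010101 (10xxxxxx ✓), payload 010101.
Concatenate: 0001001000010101 = 0x1215 (16 bits → U+1215).

U+1215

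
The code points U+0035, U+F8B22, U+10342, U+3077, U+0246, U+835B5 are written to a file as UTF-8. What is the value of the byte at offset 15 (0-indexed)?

0x83

U+0035 → 1-byte form 35 at offsets 0–0.
U+F8B22 → 4-byte form F3 B8 AC A2 at offsets 1–4.
U+10342 → 4-byte form F0 90 8D 82 at offsets 5–8.
U+3077 → 3-byte form E3 81 B7 at offsets 9–11.
U+0246 → 2-byte form C9 86 at offsets 12–13.
U+835B5 → 4-byte form F2 83 96 B5 at offsets 14–17.
Offset 15 falls in char 6's range; it's byte 2 of F2 83 96 B5 = 0x83.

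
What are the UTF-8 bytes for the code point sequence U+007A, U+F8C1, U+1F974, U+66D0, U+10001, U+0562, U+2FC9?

7A EF A3 81 F0 9F A5 B4 E6 9B 90 F0 90 80 81 D5 A2 E2 BF 89

U+007A: 1-byte form → 7A.
U+F8C1: 3-byte form → EF A3 81.
U+1F974: 4-byte form → F0 9F A5 B4.
U+66D0: 3-byte form → E6 9B 90.
U+10001: 4-byte form → F0 90 80 81.
U+0562: 2-byte form → D5 A2.
U+2FC9: 3-byte form → E2 BF 89.
Concatenated (20 bytes): 7A EF A3 81 F0 9F A5 B4 E6 9B 90 F0 90 80 81 D5 A2 E2 BF 89.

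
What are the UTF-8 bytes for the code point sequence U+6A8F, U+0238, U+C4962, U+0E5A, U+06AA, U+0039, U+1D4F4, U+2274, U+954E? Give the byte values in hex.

U+6A8F: 3-byte form → E6 AA 8F.
U+0238: 2-byte form → C8 B8.
U+C4962: 4-byte form → F3 84 A5 A2.
U+0E5A: 3-byte form → E0 B9 9A.
U+06AA: 2-byte form → DA AA.
U+0039: 1-byte form → 39.
U+1D4F4: 4-byte form → F0 9D 93 B4.
U+2274: 3-byte form → E2 89 B4.
U+954E: 3-byte form → E9 95 8E.
Concatenated (25 bytes): E6 AA 8F C8 B8 F3 84 A5 A2 E0 B9 9A DA AA 39 F0 9D 93 B4 E2 89 B4 E9 95 8E.

E6 AA 8F C8 B8 F3 84 A5 A2 E0 B9 9A DA AA 39 F0 9D 93 B4 E2 89 B4 E9 95 8E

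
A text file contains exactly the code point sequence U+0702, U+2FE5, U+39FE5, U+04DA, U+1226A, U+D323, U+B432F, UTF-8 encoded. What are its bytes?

DC 82 E2 BF A5 F0 B9 BF A5 D3 9A F0 92 89 AA ED 8C A3 F2 B4 8C AF

U+0702: 2-byte form → DC 82.
U+2FE5: 3-byte form → E2 BF A5.
U+39FE5: 4-byte form → F0 B9 BF A5.
U+04DA: 2-byte form → D3 9A.
U+1226A: 4-byte form → F0 92 89 AA.
U+D323: 3-byte form → ED 8C A3.
U+B432F: 4-byte form → F2 B4 8C AF.
Concatenated (22 bytes): DC 82 E2 BF A5 F0 B9 BF A5 D3 9A F0 92 89 AA ED 8C A3 F2 B4 8C AF.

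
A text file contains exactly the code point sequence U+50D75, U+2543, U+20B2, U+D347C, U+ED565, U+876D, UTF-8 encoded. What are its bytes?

F1 90 B5 B5 E2 95 83 E2 82 B2 F3 93 91 BC F3 AD 95 A5 E8 9D AD

U+50D75: 4-byte form → F1 90 B5 B5.
U+2543: 3-byte form → E2 95 83.
U+20B2: 3-byte form → E2 82 B2.
U+D347C: 4-byte form → F3 93 91 BC.
U+ED565: 4-byte form → F3 AD 95 A5.
U+876D: 3-byte form → E8 9D AD.
Concatenated (21 bytes): F1 90 B5 B5 E2 95 83 E2 82 B2 F3 93 91 BC F3 AD 95 A5 E8 9D AD.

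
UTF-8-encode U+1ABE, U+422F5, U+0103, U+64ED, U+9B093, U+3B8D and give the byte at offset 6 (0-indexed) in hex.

U+1ABE → 3-byte form E1 AA BE at offsets 0–2.
U+422F5 → 4-byte form F1 82 8B B5 at offsets 3–6.
Offset 6 falls in char 2's range; it's byte 4 of F1 82 8B B5 = 0xB5.

0xB5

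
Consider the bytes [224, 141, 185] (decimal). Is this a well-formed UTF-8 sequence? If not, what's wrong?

Leading byte 0xE0 = 11100000 → 3-byte form.
Continuation bytes all match 10xxxxxx. Payload decodes to 0x379.
But 0x379 < 0x800, the minimum for a 3-byte sequence — this is an overlong encoding.

invalid (overlong encoding)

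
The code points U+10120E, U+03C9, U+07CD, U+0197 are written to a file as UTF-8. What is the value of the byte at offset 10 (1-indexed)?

1-indexed offset 10 is 0-indexed offset 9.
U+10120E → 4-byte form F4 81 88 8E at offsets 0–3.
U+03C9 → 2-byte form CF 89 at offsets 4–5.
U+07CD → 2-byte form DF 8D at offsets 6–7.
U+0197 → 2-byte form C6 97 at offsets 8–9.
Offset 9 falls in char 4's range; it's byte 2 of C6 97 = 0x97.

0x97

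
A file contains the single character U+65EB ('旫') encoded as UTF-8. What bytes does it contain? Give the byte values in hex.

E6 97 AB

U+65EB = 0x65EB = 26091 decimal. In range U+0800–U+FFFF → 3-byte form: 1110xxxx 10xxxxxx 10xxxxxx.
Binary (16 bits): 0110010111101011.
Split 4+6+6: 0110 | 010111 | 101011.
Byte 1: 11100110 = 0xE6.
Byte 2: 10010111 = 0x97.
Byte 3: 10101011 = 0xAB.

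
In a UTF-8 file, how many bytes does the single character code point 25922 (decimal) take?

U+6542 = 0x6542. UTF-8 uses 1 byte below 0x80, 2 below 0x800, 3 below 0x10000, 4 up to 0x10FFFF. 0x6542 is in U+0800–U+FFFF → 3 bytes.

3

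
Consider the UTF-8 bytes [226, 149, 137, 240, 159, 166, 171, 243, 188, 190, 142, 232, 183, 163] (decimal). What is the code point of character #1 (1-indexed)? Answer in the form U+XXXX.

U+2549

Offset 0: leading byte 0xE2 = 11100010 → 3-byte char #1 = E2 95 89.
Leading byte 0xE2 = 11100010 matches 1110xxxx → 3-byte sequence.
Byte 1: 0xE2 = 11100010, payload 0010 (4 bits).
Byte 2: 0x95 = 10010101 (10xxxxxx ✓), payload 010101.
Byte 3: 0x89 = 10001001 (10xxxxxx ✓), payload 001001.
Concatenate: 0010010101001001 = 0x2549 (16 bits → U+2549).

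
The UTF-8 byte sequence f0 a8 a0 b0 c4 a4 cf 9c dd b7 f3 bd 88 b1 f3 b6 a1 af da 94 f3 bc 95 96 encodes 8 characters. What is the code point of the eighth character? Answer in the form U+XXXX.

Offset 0: leading byte 0xF0 = 11110000 → 4-byte char #1 = F0 A8 A0 B0.
Offset 4: leading byte 0xC4 = 11000100 → 2-byte char #2 = C4 A4.
Offset 6: leading byte 0xCF = 11001111 → 2-byte char #3 = CF 9C.
Offset 8: leading byte 0xDD = 11011101 → 2-byte char #4 = DD B7.
Offset 10: leading byte 0xF3 = 11110011 → 4-byte char #5 = F3 BD 88 B1.
Offset 14: leading byte 0xF3 = 11110011 → 4-byte char #6 = F3 B6 A1 AF.
Offset 18: leading byte 0xDA = 11011010 → 2-byte char #7 = DA 94.
Offset 20: leading byte 0xF3 = 11110011 → 4-byte char #8 = F3 BC 95 96.
Leading byte 0xF3 = 11110011 matches 11110xxx → 4-byte sequence.
Byte 1: 0xF3 = 11110011, payload 011 (3 bits).
Byte 2: 0xBC = 10111100 (10xxxxxx ✓), payload 111100.
Byte 3: 0x95 = 10010101 (10xxxxxx ✓), payload 010101.
Byte 4: 0x96 = 10010110 (10xxxxxx ✓), payload 010110.
Concatenate: 011111100010101010110 = 0xFC556 (21 bits → U+FC556).

U+FC556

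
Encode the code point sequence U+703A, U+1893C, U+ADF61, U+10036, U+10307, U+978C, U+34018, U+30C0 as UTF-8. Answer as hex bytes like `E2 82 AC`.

E7 80 BA F0 98 A4 BC F2 AD BD A1 F0 90 80 B6 F0 90 8C 87 E9 9E 8C F0 B4 80 98 E3 83 80

U+703A: 3-byte form → E7 80 BA.
U+1893C: 4-byte form → F0 98 A4 BC.
U+ADF61: 4-byte form → F2 AD BD A1.
U+10036: 4-byte form → F0 90 80 B6.
U+10307: 4-byte form → F0 90 8C 87.
U+978C: 3-byte form → E9 9E 8C.
U+34018: 4-byte form → F0 B4 80 98.
U+30C0: 3-byte form → E3 83 80.
Concatenated (29 bytes): E7 80 BA F0 98 A4 BC F2 AD BD A1 F0 90 80 B6 F0 90 8C 87 E9 9E 8C F0 B4 80 98 E3 83 80.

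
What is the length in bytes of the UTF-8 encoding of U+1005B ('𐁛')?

U+1005B = 0x1005B. UTF-8 uses 1 byte below 0x80, 2 below 0x800, 3 below 0x10000, 4 up to 0x10FFFF. 0x1005B is in U+10000–U+10FFFF → 4 bytes.

4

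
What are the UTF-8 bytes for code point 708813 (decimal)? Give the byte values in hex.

U+AD0CD = 0xAD0CD = 708813 decimal. In range U+10000–U+10FFFF → 4-byte form: 11110xxx 10xxxxxx 10xxxxxx 10xxxxxx.
Binary (21 bits): 010101101000011001101.
Split 3+6+6+6: 010 | 101101 | 000011 | 001101.
Byte 1: 11110010 = 0xF2.
Byte 2: 10101101 = 0xAD.
Byte 3: 10000011 = 0x83.
Byte 4: 10001101 = 0x8D.

F2 AD 83 8D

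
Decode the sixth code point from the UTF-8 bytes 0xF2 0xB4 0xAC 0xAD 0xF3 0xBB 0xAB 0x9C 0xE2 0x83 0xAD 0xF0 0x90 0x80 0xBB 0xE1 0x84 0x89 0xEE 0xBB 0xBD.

Offset 0: leading byte 0xF2 = 11110010 → 4-byte char #1 = F2 B4 AC AD.
Offset 4: leading byte 0xF3 = 11110011 → 4-byte char #2 = F3 BB AB 9C.
Offset 8: leading byte 0xE2 = 11100010 → 3-byte char #3 = E2 83 AD.
Offset 11: leading byte 0xF0 = 11110000 → 4-byte char #4 = F0 90 80 BB.
Offset 15: leading byte 0xE1 = 11100001 → 3-byte char #5 = E1 84 89.
Offset 18: leading byte 0xEE = 11101110 → 3-byte char #6 = EE BB BD.
Leading byte 0xEE = 11101110 matches 1110xxxx → 3-byte sequence.
Byte 1: 0xEE = 11101110, payload 1110 (4 bits).
Byte 2: 0xBB = 10111011 (10xxxxxx ✓), payload 111011.
Byte 3: 0xBD = 10111101 (10xxxxxx ✓), payload 111101.
Concatenate: 1110111011111101 = 0xEEFD (16 bits → U+EEFD).

U+EEFD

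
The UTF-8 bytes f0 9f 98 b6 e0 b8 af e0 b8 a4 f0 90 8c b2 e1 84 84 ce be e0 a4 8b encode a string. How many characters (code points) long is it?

7

Byte at offset 0: 0xF0 = 11110000 → 4-byte char (#1). Advance 4.
Byte at offset 4: 0xE0 = 11100000 → 3-byte char (#2). Advance 3.
Byte at offset 7: 0xE0 = 11100000 → 3-byte char (#3). Advance 3.
Byte at offset 10: 0xF0 = 11110000 → 4-byte char (#4). Advance 4.
Byte at offset 14: 0xE1 = 11100001 → 3-byte char (#5). Advance 3.
Byte at offset 17: 0xCE = 11001110 → 2-byte char (#6). Advance 2.
Byte at offset 19: 0xE0 = 11100000 → 3-byte char (#7). Advance 3.
Reached end at offset 22 after 7 code points.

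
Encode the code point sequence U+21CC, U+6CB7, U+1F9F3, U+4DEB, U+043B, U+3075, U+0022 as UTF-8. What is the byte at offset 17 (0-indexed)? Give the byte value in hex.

U+21CC → 3-byte form E2 87 8C at offsets 0–2.
U+6CB7 → 3-byte form E6 B2 B7 at offsets 3–5.
U+1F9F3 → 4-byte form F0 9F A7 B3 at offsets 6–9.
U+4DEB → 3-byte form E4 B7 AB at offsets 10–12.
U+043B → 2-byte form D0 BB at offsets 13–14.
U+3075 → 3-byte form E3 81 B5 at offsets 15–17.
Offset 17 falls in char 6's range; it's byte 3 of E3 81 B5 = 0xB5.

0xB5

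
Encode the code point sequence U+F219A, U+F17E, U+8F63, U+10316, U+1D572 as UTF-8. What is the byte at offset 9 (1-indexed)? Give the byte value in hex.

1-indexed offset 9 is 0-indexed offset 8.
U+F219A → 4-byte form F3 B2 86 9A at offsets 0–3.
U+F17E → 3-byte form EF 85 BE at offsets 4–6.
U+8F63 → 3-byte form E8 BD A3 at offsets 7–9.
Offset 8 falls in char 3's range; it's byte 2 of E8 BD A3 = 0xBD.

0xBD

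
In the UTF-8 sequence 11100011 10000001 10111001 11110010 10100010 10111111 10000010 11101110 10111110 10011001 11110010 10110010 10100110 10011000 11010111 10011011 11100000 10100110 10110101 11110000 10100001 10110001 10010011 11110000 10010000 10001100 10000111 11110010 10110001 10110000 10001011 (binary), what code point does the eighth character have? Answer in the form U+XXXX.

U+10307

Offset 0: leading byte 0xE3 = 11100011 → 3-byte char #1 = E3 81 B9.
Offset 3: leading byte 0xF2 = 11110010 → 4-byte char #2 = F2 A2 BF 82.
Offset 7: leading byte 0xEE = 11101110 → 3-byte char #3 = EE BE 99.
Offset 10: leading byte 0xF2 = 11110010 → 4-byte char #4 = F2 B2 A6 98.
Offset 14: leading byte 0xD7 = 11010111 → 2-byte char #5 = D7 9B.
Offset 16: leading byte 0xE0 = 11100000 → 3-byte char #6 = E0 A6 B5.
Offset 19: leading byte 0xF0 = 11110000 → 4-byte char #7 = F0 A1 B1 93.
Offset 23: leading byte 0xF0 = 11110000 → 4-byte char #8 = F0 90 8C 87.
Leading byte 0xF0 = 11110000 matches 11110xxx → 4-byte sequence.
Byte 1: 0xF0 = 11110000, payload 000 (3 bits).
Byte 2: 0x90 = 10010000 (10xxxxxx ✓), payload 010000.
Byte 3: 0x8C = 10001100 (10xxxxxx ✓), payload 001100.
Byte 4: 0x87 = 10000111 (10xxxxxx ✓), payload 000111.
Concatenate: 000010000001100000111 = 0x10307 (21 bits → U+10307).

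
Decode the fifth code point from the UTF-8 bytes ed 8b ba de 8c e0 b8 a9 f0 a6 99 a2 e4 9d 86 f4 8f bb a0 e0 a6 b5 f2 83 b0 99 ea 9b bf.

Offset 0: leading byte 0xED = 11101101 → 3-byte char #1 = ED 8B BA.
Offset 3: leading byte 0xDE = 11011110 → 2-byte char #2 = DE 8C.
Offset 5: leading byte 0xE0 = 11100000 → 3-byte char #3 = E0 B8 A9.
Offset 8: leading byte 0xF0 = 11110000 → 4-byte char #4 = F0 A6 99 A2.
Offset 12: leading byte 0xE4 = 11100100 → 3-byte char #5 = E4 9D 86.
Leading byte 0xE4 = 11100100 matches 1110xxxx → 3-byte sequence.
Byte 1: 0xE4 = 11100100, payload 0100 (4 bits).
Byte 2: 0x9D = 10011101 (10xxxxxx ✓), payload 011101.
Byte 3: 0x86 = 10000110 (10xxxxxx ✓), payload 000110.
Concatenate: 0100011101000110 = 0x4746 (16 bits → U+4746).

U+4746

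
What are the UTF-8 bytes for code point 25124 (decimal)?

U+6224 = 0x6224 = 25124 decimal. In range U+0800–U+FFFF → 3-byte form: 1110xxxx 10xxxxxx 10xxxxxx.
Binary (16 bits): 0110001000100100.
Split 4+6+6: 0110 | 001000 | 100100.
Byte 1: 11100110 = 0xE6.
Byte 2: 10001000 = 0x88.
Byte 3: 10100100 = 0xA4.

E6 88 A4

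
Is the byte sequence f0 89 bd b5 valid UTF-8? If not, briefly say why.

Leading byte 0xF0 = 11110000 → 4-byte form.
Continuation bytes all match 10xxxxxx. Payload decodes to 0x9F75.
But 0x9F75 < 0x10000, the minimum for a 4-byte sequence — this is an overlong encoding.

invalid (overlong encoding)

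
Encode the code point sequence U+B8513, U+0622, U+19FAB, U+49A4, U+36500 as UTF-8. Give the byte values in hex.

U+B8513: 4-byte form → F2 B8 94 93.
U+0622: 2-byte form → D8 A2.
U+19FAB: 4-byte form → F0 99 BE AB.
U+49A4: 3-byte form → E4 A6 A4.
U+36500: 4-byte form → F0 B6 94 80.
Concatenated (17 bytes): F2 B8 94 93 D8 A2 F0 99 BE AB E4 A6 A4 F0 B6 94 80.

F2 B8 94 93 D8 A2 F0 99 BE AB E4 A6 A4 F0 B6 94 80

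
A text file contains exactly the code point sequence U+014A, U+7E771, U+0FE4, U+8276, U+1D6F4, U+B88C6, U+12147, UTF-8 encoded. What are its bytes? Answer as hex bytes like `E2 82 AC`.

C5 8A F1 BE 9D B1 E0 BF A4 E8 89 B6 F0 9D 9B B4 F2 B8 A3 86 F0 92 85 87

U+014A: 2-byte form → C5 8A.
U+7E771: 4-byte form → F1 BE 9D B1.
U+0FE4: 3-byte form → E0 BF A4.
U+8276: 3-byte form → E8 89 B6.
U+1D6F4: 4-byte form → F0 9D 9B B4.
U+B88C6: 4-byte form → F2 B8 A3 86.
U+12147: 4-byte form → F0 92 85 87.
Concatenated (24 bytes): C5 8A F1 BE 9D B1 E0 BF A4 E8 89 B6 F0 9D 9B B4 F2 B8 A3 86 F0 92 85 87.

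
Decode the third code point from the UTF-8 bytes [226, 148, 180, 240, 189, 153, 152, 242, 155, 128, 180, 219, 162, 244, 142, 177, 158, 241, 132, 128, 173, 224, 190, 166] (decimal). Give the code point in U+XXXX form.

U+9B034

Offset 0: leading byte 0xE2 = 11100010 → 3-byte char #1 = E2 94 B4.
Offset 3: leading byte 0xF0 = 11110000 → 4-byte char #2 = F0 BD 99 98.
Offset 7: leading byte 0xF2 = 11110010 → 4-byte char #3 = F2 9B 80 B4.
Leading byte 0xF2 = 11110010 matches 11110xxx → 4-byte sequence.
Byte 1: 0xF2 = 11110010, payload 010 (3 bits).
Byte 2: 0x9B = 10011011 (10xxxxxx ✓), payload 011011.
Byte 3: 0x80 = 10000000 (10xxxxxx ✓), payload 000000.
Byte 4: 0xB4 = 10110100 (10xxxxxx ✓), payload 110100.
Concatenate: 010011011000000110100 = 0x9B034 (21 bits → U+9B034).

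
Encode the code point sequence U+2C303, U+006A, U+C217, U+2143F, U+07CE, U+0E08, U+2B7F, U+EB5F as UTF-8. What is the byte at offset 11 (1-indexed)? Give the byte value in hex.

0x90

1-indexed offset 11 is 0-indexed offset 10.
U+2C303 → 4-byte form F0 AC 8C 83 at offsets 0–3.
U+006A → 1-byte form 6A at offsets 4–4.
U+C217 → 3-byte form EC 88 97 at offsets 5–7.
U+2143F → 4-byte form F0 A1 90 BF at offsets 8–11.
Offset 10 falls in char 4's range; it's byte 3 of F0 A1 90 BF = 0x90.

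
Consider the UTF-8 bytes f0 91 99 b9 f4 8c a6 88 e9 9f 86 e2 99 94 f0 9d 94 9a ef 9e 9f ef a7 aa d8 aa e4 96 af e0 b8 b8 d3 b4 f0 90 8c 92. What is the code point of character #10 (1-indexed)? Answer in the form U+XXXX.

U+0E38

Offset 0: leading byte 0xF0 = 11110000 → 4-byte char #1 = F0 91 99 B9.
Offset 4: leading byte 0xF4 = 11110100 → 4-byte char #2 = F4 8C A6 88.
Offset 8: leading byte 0xE9 = 11101001 → 3-byte char #3 = E9 9F 86.
Offset 11: leading byte 0xE2 = 11100010 → 3-byte char #4 = E2 99 94.
Offset 14: leading byte 0xF0 = 11110000 → 4-byte char #5 = F0 9D 94 9A.
Offset 18: leading byte 0xEF = 11101111 → 3-byte char #6 = EF 9E 9F.
Offset 21: leading byte 0xEF = 11101111 → 3-byte char #7 = EF A7 AA.
Offset 24: leading byte 0xD8 = 11011000 → 2-byte char #8 = D8 AA.
Offset 26: leading byte 0xE4 = 11100100 → 3-byte char #9 = E4 96 AF.
Offset 29: leading byte 0xE0 = 11100000 → 3-byte char #10 = E0 B8 B8.
Leading byte 0xE0 = 11100000 matches 1110xxxx → 3-byte sequence.
Byte 1: 0xE0 = 11100000, payload 0000 (4 bits).
Byte 2: 0xB8 = 10111000 (10xxxxxx ✓), payload 111000.
Byte 3: 0xB8 = 10111000 (10xxxxxx ✓), payload 111000.
Concatenate: 0000111000111000 = 0xE38 (16 bits → U+0E38).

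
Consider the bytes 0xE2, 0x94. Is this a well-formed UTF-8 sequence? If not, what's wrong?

Leading byte 0xE2 = 11100010 → 3-byte form, but only 2 bytes are present.

invalid (sequence truncated)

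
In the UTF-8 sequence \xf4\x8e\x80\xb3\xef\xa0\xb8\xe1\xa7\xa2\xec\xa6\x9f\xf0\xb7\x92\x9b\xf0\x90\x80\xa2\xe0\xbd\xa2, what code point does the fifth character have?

U+3749B

Offset 0: leading byte 0xF4 = 11110100 → 4-byte char #1 = F4 8E 80 B3.
Offset 4: leading byte 0xEF = 11101111 → 3-byte char #2 = EF A0 B8.
Offset 7: leading byte 0xE1 = 11100001 → 3-byte char #3 = E1 A7 A2.
Offset 10: leading byte 0xEC = 11101100 → 3-byte char #4 = EC A6 9F.
Offset 13: leading byte 0xF0 = 11110000 → 4-byte char #5 = F0 B7 92 9B.
Leading byte 0xF0 = 11110000 matches 11110xxx → 4-byte sequence.
Byte 1: 0xF0 = 11110000, payload 000 (3 bits).
Byte 2: 0xB7 = 10110111 (10xxxxxx ✓), payload 110111.
Byte 3: 0x92 = 10010010 (10xxxxxx ✓), payload 010010.
Byte 4: 0x9B = 10011011 (10xxxxxx ✓), payload 011011.
Concatenate: 000110111010010011011 = 0x3749B (21 bits → U+3749B).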